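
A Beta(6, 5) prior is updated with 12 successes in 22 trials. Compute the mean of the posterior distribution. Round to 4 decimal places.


After update: Beta(18, 15)
Mean = 18 / (18 + 15) = 18 / 33
= 0.5455

0.5455


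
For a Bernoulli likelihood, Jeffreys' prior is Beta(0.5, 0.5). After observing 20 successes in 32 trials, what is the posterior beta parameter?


Jeffreys' prior for Bernoulli is Beta(0.5, 0.5).
Posterior is Beta(0.5 + k, 0.5 + n - k).
Posterior beta = 0.5 + (n - k) = 0.5 + 12 = 12.5

12.5


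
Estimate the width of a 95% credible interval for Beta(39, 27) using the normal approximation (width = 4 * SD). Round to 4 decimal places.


For Beta(a,b): Var = ab/((a+b)^2(a+b+1))
Var = 0.0036, SD = 0.0601
Approximate 95% CI width = 4 * 0.0601 = 0.2403

0.2403


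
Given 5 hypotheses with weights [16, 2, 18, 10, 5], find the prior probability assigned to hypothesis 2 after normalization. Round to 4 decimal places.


To normalize, divide each weight by the sum of all weights.
Sum = 51
Prior(H2) = 2/51 = 0.0392

0.0392


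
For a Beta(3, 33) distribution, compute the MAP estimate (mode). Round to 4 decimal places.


MAP = mode = (a-1)/(a+b-2)
= (3-1)/(3+33-2)
= 2/34 = 0.0588

0.0588


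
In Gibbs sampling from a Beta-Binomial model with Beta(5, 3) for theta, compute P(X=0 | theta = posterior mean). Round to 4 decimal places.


Posterior mean = alpha/(alpha+beta) = 5/8 = 0.625
P(X=0|theta=mean) = 1 - theta = 0.375

0.375


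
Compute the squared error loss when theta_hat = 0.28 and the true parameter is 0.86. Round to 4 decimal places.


L = (theta_hat - theta_true)^2
= (0.28 - 0.86)^2
= -0.58^2 = 0.3364

0.3364


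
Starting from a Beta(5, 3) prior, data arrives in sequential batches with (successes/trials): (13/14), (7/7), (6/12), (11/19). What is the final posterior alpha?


In sequential Bayesian updating, we sum all successes.
Total successes = 37
Final alpha = 5 + 37 = 42

42


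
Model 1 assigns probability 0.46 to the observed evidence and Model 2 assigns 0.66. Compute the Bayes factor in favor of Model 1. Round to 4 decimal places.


BF = P(data|M1) / P(data|M2)
= 0.46 / 0.66 = 0.697

0.697


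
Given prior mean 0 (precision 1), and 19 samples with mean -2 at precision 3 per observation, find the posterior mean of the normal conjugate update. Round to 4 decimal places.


The posterior mean is a precision-weighted average of prior and data.
Post. prec. = 1 + 57 = 58
Post. mean = (0 + -114)/58 = -114/58 = -1.9655

-1.9655


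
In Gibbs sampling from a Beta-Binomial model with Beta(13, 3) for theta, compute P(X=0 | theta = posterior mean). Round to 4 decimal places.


Posterior mean = alpha/(alpha+beta) = 13/16 = 0.8125
P(X=0|theta=mean) = 1 - theta = 0.1875

0.1875


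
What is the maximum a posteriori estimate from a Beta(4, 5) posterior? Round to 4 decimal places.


The MAP estimate equals the mode of the distribution.
Mode of Beta(a,b) = (a-1)/(a+b-2)
= 3/7
= 0.4286

0.4286


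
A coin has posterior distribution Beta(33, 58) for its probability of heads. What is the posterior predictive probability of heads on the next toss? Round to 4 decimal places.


Posterior predictive = E[theta] = alpha/(alpha+beta)
= 33/91
= 0.3626

0.3626


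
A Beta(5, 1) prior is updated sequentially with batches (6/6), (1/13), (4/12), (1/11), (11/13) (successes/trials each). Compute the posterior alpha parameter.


Sequential conjugate updating is equivalent to a single batch update.
Total successes across all batches = 23
alpha_posterior = alpha_prior + total_successes = 5 + 23
= 28

28


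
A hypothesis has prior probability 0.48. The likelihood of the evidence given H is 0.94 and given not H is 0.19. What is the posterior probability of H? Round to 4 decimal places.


Using Bayes' theorem:
P(E) = 0.48 * 0.94 + 0.52 * 0.19
P(E) = 0.55
P(H|E) = (0.48 * 0.94) / 0.55 = 0.8204

0.8204


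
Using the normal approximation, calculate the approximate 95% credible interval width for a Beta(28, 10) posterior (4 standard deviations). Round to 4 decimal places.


Var(Beta) = 28*10/(38^2 * 39) = 0.005
SD = 0.0705
Width ~ 4*SD = 0.282

0.282


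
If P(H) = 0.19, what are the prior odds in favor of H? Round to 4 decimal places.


Prior odds = P(H) / (1 - P(H))
= 0.19 / 0.81
= 0.2346

0.2346


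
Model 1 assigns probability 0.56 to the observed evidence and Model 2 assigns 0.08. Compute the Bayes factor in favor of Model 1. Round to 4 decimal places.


BF = P(data|M1) / P(data|M2)
= 0.56 / 0.08 = 7.0

7.0


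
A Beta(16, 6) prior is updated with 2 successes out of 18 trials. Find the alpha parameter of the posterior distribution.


In the Beta-Binomial conjugate update:
alpha_post = alpha_prior + successes
= 16 + 2
= 18

18


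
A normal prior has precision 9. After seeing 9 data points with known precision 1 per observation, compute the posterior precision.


In the conjugate normal model, precisions add:
tau_posterior = tau_prior + n * tau_data
= 9 + 9*1 = 18

18


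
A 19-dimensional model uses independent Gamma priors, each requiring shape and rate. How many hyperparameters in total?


Per parameter: 2 (shape and rate).
Total = 19 * 2 = 38

38


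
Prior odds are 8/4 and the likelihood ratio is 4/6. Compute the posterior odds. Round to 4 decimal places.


Posterior odds = prior odds * likelihood ratio
= (8/4) * (4/6)
= 32 / 24
= 1.3333

1.3333


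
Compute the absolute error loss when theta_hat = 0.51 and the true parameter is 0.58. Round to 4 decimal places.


L = |theta_hat - theta_true|
= |0.51 - 0.58| = 0.07

0.07


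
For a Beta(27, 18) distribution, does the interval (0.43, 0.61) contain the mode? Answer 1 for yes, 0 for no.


Mode of Beta(a,b) = (a-1)/(a+b-2)
= (27-1)/(27+18-2) = 0.6047
Check: 0.43 <= 0.6047 <= 0.61?
Result: 1

1


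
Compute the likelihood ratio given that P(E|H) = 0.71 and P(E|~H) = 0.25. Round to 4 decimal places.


LR = P(E|H) / P(E|~H)
= 0.71 / 0.25 = 2.84

2.84


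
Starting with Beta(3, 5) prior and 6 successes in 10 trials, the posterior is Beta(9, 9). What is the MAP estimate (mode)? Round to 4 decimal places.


The mode of Beta(a, b) when a > 1 and b > 1 is (a-1)/(a+b-2)
= (9 - 1) / (9 + 9 - 2)
= 8 / 16
= 0.5

0.5


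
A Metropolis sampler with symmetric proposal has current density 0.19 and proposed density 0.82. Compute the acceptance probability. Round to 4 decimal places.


For symmetric proposals, acceptance = min(1, pi(x*)/pi(x))
= min(1, 0.82/0.19)
= min(1, 4.3158) = 1.0

1.0


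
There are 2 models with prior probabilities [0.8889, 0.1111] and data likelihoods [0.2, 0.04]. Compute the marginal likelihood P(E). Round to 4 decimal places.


P(E) = sum over models of P(M_i) * P(E|M_i)
= 0.8889*0.2 + 0.1111*0.04
= 0.1822

0.1822


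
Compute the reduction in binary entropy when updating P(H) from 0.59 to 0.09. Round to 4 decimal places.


H_before = -p*log2(p) - (1-p)*log2(1-p) for p=0.59: 0.9765
H_after for p=0.09: 0.4365
Reduction = 0.9765 - 0.4365 = 0.54

0.54


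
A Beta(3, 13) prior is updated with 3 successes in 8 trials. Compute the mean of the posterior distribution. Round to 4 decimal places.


After update: Beta(6, 18)
Mean = 6 / (6 + 18) = 6 / 24
= 0.25

0.25


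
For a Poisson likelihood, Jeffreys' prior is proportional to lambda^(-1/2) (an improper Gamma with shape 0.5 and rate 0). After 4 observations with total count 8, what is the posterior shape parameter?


Jeffreys' prior for Poisson is proportional to lambda^(-1/2).
Posterior is Gamma(0.5 + S, 0 + n) = Gamma(0.5 + 8, 4).
Posterior shape = 0.5 + S = 0.5 + 8 = 8.5

8.5


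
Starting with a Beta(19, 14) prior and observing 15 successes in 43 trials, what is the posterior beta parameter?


Posterior beta = prior beta + failures
Failures = 43 - 15 = 28
beta_post = 14 + 28 = 42

42


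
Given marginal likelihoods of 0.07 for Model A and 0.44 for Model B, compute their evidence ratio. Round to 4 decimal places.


Ratio = ML(A) / ML(B) = 0.07/0.44
= 0.1591

0.1591


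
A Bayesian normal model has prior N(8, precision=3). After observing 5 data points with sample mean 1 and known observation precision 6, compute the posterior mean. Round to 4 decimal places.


Posterior mean = (prior_precision * prior_mean + n * data_precision * data_mean) / (prior_precision + n * data_precision)
Numerator = 3*8 + 5*6*1 = 54
Denominator = 3 + 5*6 = 33
Posterior mean = 1.6364

1.6364


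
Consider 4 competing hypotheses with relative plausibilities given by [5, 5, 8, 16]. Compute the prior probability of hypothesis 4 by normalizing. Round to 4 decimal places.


Sum of weights = 5 + 5 + 8 + 16 = 34
Normalized prior for H4 = 16 / 34
= 0.4706

0.4706


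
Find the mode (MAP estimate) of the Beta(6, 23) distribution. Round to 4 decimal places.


For Beta(a,b) with a,b > 1:
Mode = (a-1)/(a+b-2) = (6-1)/(29-2)
= 5/27 = 0.1852

0.1852


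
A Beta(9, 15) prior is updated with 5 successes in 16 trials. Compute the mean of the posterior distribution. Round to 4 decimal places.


After update: Beta(14, 26)
Mean = 14 / (14 + 26) = 14 / 40
= 0.35

0.35


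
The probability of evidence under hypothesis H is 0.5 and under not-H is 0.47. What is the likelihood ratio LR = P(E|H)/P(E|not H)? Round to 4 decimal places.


LR = 0.5 / 0.47
= 1.0638

1.0638


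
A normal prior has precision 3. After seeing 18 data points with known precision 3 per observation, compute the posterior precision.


In the conjugate normal model, precisions add:
tau_posterior = tau_prior + n * tau_data
= 3 + 18*3 = 57

57


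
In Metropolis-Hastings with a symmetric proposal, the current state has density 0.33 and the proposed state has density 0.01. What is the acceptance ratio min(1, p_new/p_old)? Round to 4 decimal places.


Ratio = p_new / p_old = 0.01 / 0.33 = 0.0303
Acceptance = min(1, 0.0303) = 0.0303

0.0303


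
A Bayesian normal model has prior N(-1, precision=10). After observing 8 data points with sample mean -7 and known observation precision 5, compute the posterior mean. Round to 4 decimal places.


Posterior mean = (prior_precision * prior_mean + n * data_precision * data_mean) / (prior_precision + n * data_precision)
Numerator = 10*-1 + 8*5*-7 = -290
Denominator = 10 + 8*5 = 50
Posterior mean = -5.8

-5.8


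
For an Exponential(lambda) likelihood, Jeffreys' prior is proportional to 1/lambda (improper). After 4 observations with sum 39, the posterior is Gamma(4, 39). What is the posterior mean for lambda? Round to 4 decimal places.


Posterior = Gamma(n, sum_x) = Gamma(4, 39)
Posterior mean = shape/rate = 4/39
= 0.1026

0.1026


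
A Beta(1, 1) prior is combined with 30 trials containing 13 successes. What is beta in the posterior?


In conjugate updating:
beta_posterior = beta_prior + (n - k)
= 1 + (30 - 13)
= 1 + 17 = 18

18


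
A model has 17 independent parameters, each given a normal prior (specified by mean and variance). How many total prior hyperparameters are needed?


Each normal prior needs 2 hyperparameters (mean and variance).
Total = 2 * 17 = 34

34


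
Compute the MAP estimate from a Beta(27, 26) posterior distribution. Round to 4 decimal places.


MAP = mode of Beta distribution
= (alpha - 1)/(alpha + beta - 2)
= (27-1)/(27+26-2)
= 26/51 = 0.5098

0.5098


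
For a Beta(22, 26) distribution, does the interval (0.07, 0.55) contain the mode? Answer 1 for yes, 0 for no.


Mode of Beta(a,b) = (a-1)/(a+b-2)
= (22-1)/(22+26-2) = 0.4565
Check: 0.07 <= 0.4565 <= 0.55?
Result: 1

1


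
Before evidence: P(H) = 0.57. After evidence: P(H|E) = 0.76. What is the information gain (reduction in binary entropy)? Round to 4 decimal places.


Prior entropy = 0.9858
Posterior entropy = 0.795
Information gain = 0.9858 - 0.795 = 0.1908

0.1908


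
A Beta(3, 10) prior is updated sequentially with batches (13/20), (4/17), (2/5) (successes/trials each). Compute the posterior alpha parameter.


Sequential conjugate updating is equivalent to a single batch update.
Total successes across all batches = 19
alpha_posterior = alpha_prior + total_successes = 3 + 19
= 22

22


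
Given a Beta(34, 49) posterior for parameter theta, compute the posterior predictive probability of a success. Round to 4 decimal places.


For a Beta-Bernoulli model, the predictive probability is the mean:
P(success) = 34/(34+49) = 34/83 = 0.4096

0.4096


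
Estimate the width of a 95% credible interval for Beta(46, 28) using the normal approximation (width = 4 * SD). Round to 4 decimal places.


For Beta(a,b): Var = ab/((a+b)^2(a+b+1))
Var = 0.0031, SD = 0.056
Approximate 95% CI width = 4 * 0.056 = 0.224

0.224


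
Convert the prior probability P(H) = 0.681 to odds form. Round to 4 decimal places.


P(not H) = 1 - 0.681 = 0.319
Odds = 0.681 / 0.319 = 2.1348

2.1348


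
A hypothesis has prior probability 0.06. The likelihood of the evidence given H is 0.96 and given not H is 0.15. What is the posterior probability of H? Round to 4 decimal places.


Using Bayes' theorem:
P(E) = 0.06 * 0.96 + 0.94 * 0.15
P(E) = 0.1986
P(H|E) = (0.06 * 0.96) / 0.1986 = 0.29

0.29


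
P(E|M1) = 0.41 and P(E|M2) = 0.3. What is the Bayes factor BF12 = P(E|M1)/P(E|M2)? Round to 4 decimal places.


Bayes factor BF12 = P(E|M1) / P(E|M2)
= 0.41 / 0.3
= 1.3667

1.3667


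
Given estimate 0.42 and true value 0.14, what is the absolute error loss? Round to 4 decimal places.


Absolute error = |estimate - true|
= |0.28| = 0.28

0.28


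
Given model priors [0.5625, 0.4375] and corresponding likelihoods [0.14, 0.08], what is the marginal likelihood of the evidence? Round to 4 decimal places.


P(E) = sum_i P(M_i) P(E|M_i)
= 0.0788 + 0.035
= 0.1138

0.1138


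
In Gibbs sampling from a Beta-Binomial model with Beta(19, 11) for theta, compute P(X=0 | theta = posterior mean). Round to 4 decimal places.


Posterior mean = alpha/(alpha+beta) = 19/30 = 0.6333
P(X=0|theta=mean) = 1 - theta = 0.3667

0.3667


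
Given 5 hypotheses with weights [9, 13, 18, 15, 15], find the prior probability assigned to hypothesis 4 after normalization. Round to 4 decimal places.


To normalize, divide each weight by the sum of all weights.
Sum = 70
Prior(H4) = 15/70 = 0.2143

0.2143


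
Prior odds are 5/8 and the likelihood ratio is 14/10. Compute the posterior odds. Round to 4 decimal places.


Posterior odds = prior odds * likelihood ratio
= (5/8) * (14/10)
= 70 / 80
= 0.875

0.875


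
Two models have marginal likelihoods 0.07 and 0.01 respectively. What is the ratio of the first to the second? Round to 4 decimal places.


Evidence ratio = 0.07 / 0.01
= 7.0

7.0


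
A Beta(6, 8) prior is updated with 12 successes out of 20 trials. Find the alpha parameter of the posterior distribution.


In the Beta-Binomial conjugate update:
alpha_post = alpha_prior + successes
= 6 + 12
= 18

18


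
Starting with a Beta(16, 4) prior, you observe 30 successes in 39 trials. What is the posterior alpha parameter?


For a Beta-Binomial conjugate model:
Posterior alpha = prior alpha + number of successes
= 16 + 30 = 46

46


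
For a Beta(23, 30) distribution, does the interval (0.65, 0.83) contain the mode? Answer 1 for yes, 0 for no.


Mode of Beta(a,b) = (a-1)/(a+b-2)
= (23-1)/(23+30-2) = 0.4314
Check: 0.65 <= 0.4314 <= 0.83?
Result: 0

0


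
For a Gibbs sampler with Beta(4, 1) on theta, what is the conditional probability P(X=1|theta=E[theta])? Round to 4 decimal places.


E[theta] = 4/(4+1) = 0.8
P(X=1|theta) = theta = 0.8

0.8


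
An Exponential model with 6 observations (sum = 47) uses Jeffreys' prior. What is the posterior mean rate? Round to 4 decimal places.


Posterior Gamma(6, 47)
E[lambda] = 6/47 = 0.1277

0.1277


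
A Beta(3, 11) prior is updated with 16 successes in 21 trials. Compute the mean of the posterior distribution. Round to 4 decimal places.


After update: Beta(19, 16)
Mean = 19 / (19 + 16) = 19 / 35
= 0.5429

0.5429


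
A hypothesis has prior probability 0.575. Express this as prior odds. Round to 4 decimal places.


Odds = P(H) / P(not H) = 0.575 / 0.425
= 1.3529

1.3529


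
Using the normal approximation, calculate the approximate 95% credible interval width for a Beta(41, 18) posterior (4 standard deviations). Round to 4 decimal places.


Var(Beta) = 41*18/(59^2 * 60) = 0.0035
SD = 0.0594
Width ~ 4*SD = 0.2378

0.2378


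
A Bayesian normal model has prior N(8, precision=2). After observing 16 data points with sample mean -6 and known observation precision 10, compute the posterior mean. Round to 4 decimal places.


Posterior mean = (prior_precision * prior_mean + n * data_precision * data_mean) / (prior_precision + n * data_precision)
Numerator = 2*8 + 16*10*-6 = -944
Denominator = 2 + 16*10 = 162
Posterior mean = -5.8272

-5.8272


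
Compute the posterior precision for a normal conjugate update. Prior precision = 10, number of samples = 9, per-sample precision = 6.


tau_post = tau_0 + n * tau
= 10 + 9 * 6 = 64

64


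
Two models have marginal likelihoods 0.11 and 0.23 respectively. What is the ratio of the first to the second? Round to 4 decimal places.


Evidence ratio = 0.11 / 0.23
= 0.4783

0.4783


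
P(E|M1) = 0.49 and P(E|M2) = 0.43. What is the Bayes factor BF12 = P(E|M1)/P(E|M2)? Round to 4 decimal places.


Bayes factor BF12 = P(E|M1) / P(E|M2)
= 0.49 / 0.43
= 1.1395

1.1395


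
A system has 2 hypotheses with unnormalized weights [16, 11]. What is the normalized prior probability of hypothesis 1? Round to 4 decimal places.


The normalized prior is the weight divided by the total.
Total weight = 27
P(H1) = 16 / 27 = 0.5926

0.5926


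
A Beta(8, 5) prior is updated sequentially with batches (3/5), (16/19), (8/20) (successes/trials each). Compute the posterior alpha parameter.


Sequential conjugate updating is equivalent to a single batch update.
Total successes across all batches = 27
alpha_posterior = alpha_prior + total_successes = 8 + 27
= 35

35


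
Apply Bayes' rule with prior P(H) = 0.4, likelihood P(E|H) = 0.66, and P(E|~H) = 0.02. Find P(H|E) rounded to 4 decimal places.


Step 1: Compute marginal P(E) = P(E|H)P(H) + P(E|~H)P(~H)
= 0.66*0.4 + 0.02*0.6 = 0.276
Step 2: P(H|E) = P(E|H)P(H)/P(E) = 0.264/0.276
= 0.9565

0.9565


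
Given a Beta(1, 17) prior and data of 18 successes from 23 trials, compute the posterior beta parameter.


Number of failures = 23 - 18 = 5
Posterior beta = 17 + 5 = 22

22


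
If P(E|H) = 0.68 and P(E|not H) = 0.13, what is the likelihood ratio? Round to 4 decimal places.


Likelihood ratio = P(E|H) / P(E|not H)
= 0.68 / 0.13
= 5.2308

5.2308


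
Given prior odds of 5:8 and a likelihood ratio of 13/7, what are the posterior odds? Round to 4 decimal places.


Posterior odds = prior odds * LR
Prior odds = 5/8 = 0.625
LR = 13/7 = 1.8571
Posterior odds = 0.625 * 1.8571 = 1.1607

1.1607


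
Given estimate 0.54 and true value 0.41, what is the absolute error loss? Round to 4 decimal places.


Absolute error = |estimate - true|
= |0.13| = 0.13

0.13


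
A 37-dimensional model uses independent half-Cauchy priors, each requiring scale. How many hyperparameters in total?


Per parameter: 1 (scale).
Total = 37 * 1 = 37

37


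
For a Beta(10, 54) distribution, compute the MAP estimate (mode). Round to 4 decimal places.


MAP = mode = (a-1)/(a+b-2)
= (10-1)/(10+54-2)
= 9/62 = 0.1452

0.1452


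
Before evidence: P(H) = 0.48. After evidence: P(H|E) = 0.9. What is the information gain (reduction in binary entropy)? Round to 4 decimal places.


Prior entropy = 0.9988
Posterior entropy = 0.469
Information gain = 0.9988 - 0.469 = 0.5298

0.5298


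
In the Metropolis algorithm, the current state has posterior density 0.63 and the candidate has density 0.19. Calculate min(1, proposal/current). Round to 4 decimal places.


Ratio = 0.19/0.63 = 0.3016
Acceptance probability = min(1, 0.3016)
= 0.3016

0.3016


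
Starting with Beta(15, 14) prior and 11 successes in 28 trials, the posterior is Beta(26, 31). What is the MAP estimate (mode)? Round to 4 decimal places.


The mode of Beta(a, b) when a > 1 and b > 1 is (a-1)/(a+b-2)
= (26 - 1) / (26 + 31 - 2)
= 25 / 55
= 0.4545

0.4545


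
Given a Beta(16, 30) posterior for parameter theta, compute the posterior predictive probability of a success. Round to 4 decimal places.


For a Beta-Bernoulli model, the predictive probability is the mean:
P(success) = 16/(16+30) = 16/46 = 0.3478

0.3478


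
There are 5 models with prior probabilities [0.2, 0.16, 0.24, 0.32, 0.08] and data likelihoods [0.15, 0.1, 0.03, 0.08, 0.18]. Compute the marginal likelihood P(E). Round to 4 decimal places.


P(E) = sum over models of P(M_i) * P(E|M_i)
= 0.2*0.15 + 0.16*0.1 + 0.24*0.03 + 0.32*0.08 + 0.08*0.18
= 0.0932

0.0932


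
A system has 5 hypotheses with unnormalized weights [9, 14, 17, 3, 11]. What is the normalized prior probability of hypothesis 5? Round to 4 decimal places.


The normalized prior is the weight divided by the total.
Total weight = 54
P(H5) = 11 / 54 = 0.2037

0.2037


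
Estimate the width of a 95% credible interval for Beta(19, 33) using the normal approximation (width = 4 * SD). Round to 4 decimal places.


For Beta(a,b): Var = ab/((a+b)^2(a+b+1))
Var = 0.0044, SD = 0.0661
Approximate 95% CI width = 4 * 0.0661 = 0.2646

0.2646


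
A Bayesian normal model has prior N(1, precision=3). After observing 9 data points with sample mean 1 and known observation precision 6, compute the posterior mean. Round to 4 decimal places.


Posterior mean = (prior_precision * prior_mean + n * data_precision * data_mean) / (prior_precision + n * data_precision)
Numerator = 3*1 + 9*6*1 = 57
Denominator = 3 + 9*6 = 57
Posterior mean = 1.0

1.0


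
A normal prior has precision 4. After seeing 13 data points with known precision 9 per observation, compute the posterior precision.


In the conjugate normal model, precisions add:
tau_posterior = tau_prior + n * tau_data
= 4 + 13*9 = 121

121


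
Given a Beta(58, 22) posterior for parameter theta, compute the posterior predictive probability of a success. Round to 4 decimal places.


For a Beta-Bernoulli model, the predictive probability is the mean:
P(success) = 58/(58+22) = 58/80 = 0.725

0.725


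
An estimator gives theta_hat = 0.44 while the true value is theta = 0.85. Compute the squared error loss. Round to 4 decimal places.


The squared error loss is (theta_hat - theta)^2
= (0.44 - 0.85)^2
= (-0.41)^2 = 0.1681

0.1681


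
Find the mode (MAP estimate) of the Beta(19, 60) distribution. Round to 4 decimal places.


For Beta(a,b) with a,b > 1:
Mode = (a-1)/(a+b-2) = (19-1)/(79-2)
= 18/77 = 0.2338

0.2338


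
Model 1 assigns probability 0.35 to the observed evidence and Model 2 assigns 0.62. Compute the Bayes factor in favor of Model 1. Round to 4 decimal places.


BF = P(data|M1) / P(data|M2)
= 0.35 / 0.62 = 0.5645

0.5645


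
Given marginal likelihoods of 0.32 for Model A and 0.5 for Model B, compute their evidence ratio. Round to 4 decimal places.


Ratio = ML(A) / ML(B) = 0.32/0.5
= 0.64

0.64


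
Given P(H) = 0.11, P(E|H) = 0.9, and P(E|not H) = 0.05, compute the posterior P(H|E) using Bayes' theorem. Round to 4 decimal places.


By Bayes' theorem: P(H|E) = P(E|H)*P(H) / P(E)
P(E) = P(E|H)*P(H) + P(E|not H)*P(not H)
P(E) = 0.9*0.11 + 0.05*0.89 = 0.1435
P(H|E) = 0.9*0.11 / 0.1435 = 0.6899

0.6899


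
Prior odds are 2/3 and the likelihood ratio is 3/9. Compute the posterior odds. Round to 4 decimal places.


Posterior odds = prior odds * likelihood ratio
= (2/3) * (3/9)
= 6 / 27
= 0.2222

0.2222


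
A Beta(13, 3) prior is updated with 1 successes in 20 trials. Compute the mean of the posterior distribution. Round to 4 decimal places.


After update: Beta(14, 22)
Mean = 14 / (14 + 22) = 14 / 36
= 0.3889

0.3889


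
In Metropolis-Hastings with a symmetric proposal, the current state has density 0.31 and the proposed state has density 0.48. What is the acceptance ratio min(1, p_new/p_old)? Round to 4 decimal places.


Ratio = p_new / p_old = 0.48 / 0.31 = 1.5484
Acceptance = min(1, 1.5484) = 1.0

1.0


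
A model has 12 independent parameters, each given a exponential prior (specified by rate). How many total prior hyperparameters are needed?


Each exponential prior needs 1 hyperparameter (rate).
Total = 1 * 12 = 12

12


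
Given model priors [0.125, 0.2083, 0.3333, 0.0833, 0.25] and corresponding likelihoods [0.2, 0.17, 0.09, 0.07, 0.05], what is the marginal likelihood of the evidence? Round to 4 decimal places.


P(E) = sum_i P(M_i) P(E|M_i)
= 0.025 + 0.0354 + 0.03 + 0.0058 + 0.0125
= 0.1087

0.1087


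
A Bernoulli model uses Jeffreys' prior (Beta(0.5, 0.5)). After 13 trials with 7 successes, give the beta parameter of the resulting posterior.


Posterior = Beta(prior_alpha + successes, prior_beta + failures)
= Beta(0.5 + 7, 0.5 + 6)
Posterior beta = 0.5 + (n - k) = 0.5 + 6 = 6.5

6.5


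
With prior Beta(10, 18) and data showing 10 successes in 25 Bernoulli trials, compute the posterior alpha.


Conjugate update: alpha_posterior = alpha_prior + k
= 10 + 10 = 20

20


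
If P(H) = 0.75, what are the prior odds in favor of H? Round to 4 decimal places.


Prior odds = P(H) / (1 - P(H))
= 0.75 / 0.25
= 3.0

3.0


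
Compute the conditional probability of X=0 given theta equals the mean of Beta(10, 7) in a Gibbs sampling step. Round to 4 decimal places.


Mean of Beta(10, 7) = 0.5882
P(X=0 | theta=0.5882) = 0.4118

0.4118


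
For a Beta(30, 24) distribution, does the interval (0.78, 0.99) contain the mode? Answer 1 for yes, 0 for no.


Mode of Beta(a,b) = (a-1)/(a+b-2)
= (30-1)/(30+24-2) = 0.5577
Check: 0.78 <= 0.5577 <= 0.99?
Result: 0

0


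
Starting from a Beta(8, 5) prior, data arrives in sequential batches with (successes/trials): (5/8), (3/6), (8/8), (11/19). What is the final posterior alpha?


In sequential Bayesian updating, we sum all successes.
Total successes = 27
Final alpha = 8 + 27 = 35

35


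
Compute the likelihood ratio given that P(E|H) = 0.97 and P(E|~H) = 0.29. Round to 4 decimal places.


LR = P(E|H) / P(E|~H)
= 0.97 / 0.29 = 3.3448

3.3448


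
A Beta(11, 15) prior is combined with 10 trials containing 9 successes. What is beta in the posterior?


In conjugate updating:
beta_posterior = beta_prior + (n - k)
= 15 + (10 - 9)
= 15 + 1 = 16

16


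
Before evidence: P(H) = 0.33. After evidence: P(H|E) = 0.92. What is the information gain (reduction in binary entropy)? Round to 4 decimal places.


Prior entropy = 0.9149
Posterior entropy = 0.4022
Information gain = 0.9149 - 0.4022 = 0.5127

0.5127


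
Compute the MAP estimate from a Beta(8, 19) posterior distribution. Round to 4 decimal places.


MAP = mode of Beta distribution
= (alpha - 1)/(alpha + beta - 2)
= (8-1)/(8+19-2)
= 7/25 = 0.28

0.28


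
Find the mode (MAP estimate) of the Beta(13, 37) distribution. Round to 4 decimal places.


For Beta(a,b) with a,b > 1:
Mode = (a-1)/(a+b-2) = (13-1)/(50-2)
= 12/48 = 0.25

0.25


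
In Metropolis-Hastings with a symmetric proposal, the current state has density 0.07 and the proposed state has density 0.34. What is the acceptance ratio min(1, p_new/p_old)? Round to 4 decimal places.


Ratio = p_new / p_old = 0.34 / 0.07 = 4.8571
Acceptance = min(1, 4.8571) = 1.0

1.0


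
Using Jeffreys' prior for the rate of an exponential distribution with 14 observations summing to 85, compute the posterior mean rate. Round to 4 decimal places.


Jeffreys' prior leads to posterior Gamma(14, 85).
Mean = 14/85 = 0.1647

0.1647


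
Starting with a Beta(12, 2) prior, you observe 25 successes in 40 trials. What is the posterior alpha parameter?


For a Beta-Binomial conjugate model:
Posterior alpha = prior alpha + number of successes
= 12 + 25 = 37

37


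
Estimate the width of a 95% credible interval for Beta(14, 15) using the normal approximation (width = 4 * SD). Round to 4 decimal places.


For Beta(a,b): Var = ab/((a+b)^2(a+b+1))
Var = 0.0083, SD = 0.0912
Approximate 95% CI width = 4 * 0.0912 = 0.3649

0.3649


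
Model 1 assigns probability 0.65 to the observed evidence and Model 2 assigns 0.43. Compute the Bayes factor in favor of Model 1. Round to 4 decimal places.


BF = P(data|M1) / P(data|M2)
= 0.65 / 0.43 = 1.5116

1.5116


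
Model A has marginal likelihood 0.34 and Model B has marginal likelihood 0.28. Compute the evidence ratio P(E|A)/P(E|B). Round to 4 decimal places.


Evidence ratio = P(E|A) / P(E|B)
= 0.34 / 0.28
= 1.2143

1.2143


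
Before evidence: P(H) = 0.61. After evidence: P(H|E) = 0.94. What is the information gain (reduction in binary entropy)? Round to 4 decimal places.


Prior entropy = 0.9648
Posterior entropy = 0.3274
Information gain = 0.9648 - 0.3274 = 0.6374

0.6374


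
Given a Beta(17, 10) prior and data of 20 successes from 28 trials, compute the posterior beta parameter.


Number of failures = 28 - 20 = 8
Posterior beta = 10 + 8 = 18

18


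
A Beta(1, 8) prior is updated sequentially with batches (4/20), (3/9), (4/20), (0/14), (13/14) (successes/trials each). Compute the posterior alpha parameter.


Sequential conjugate updating is equivalent to a single batch update.
Total successes across all batches = 24
alpha_posterior = alpha_prior + total_successes = 1 + 24
= 25

25


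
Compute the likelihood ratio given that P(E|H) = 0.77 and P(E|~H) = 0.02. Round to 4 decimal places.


LR = P(E|H) / P(E|~H)
= 0.77 / 0.02 = 38.5

38.5


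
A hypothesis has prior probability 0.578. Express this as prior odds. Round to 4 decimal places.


Odds = P(H) / P(not H) = 0.578 / 0.422
= 1.3697

1.3697


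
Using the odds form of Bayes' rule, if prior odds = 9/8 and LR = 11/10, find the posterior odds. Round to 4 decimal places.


Bayes' rule in odds form: posterior odds = prior odds * LR
= (9 * 11) / (8 * 10)
= 99/80 = 1.2375

1.2375


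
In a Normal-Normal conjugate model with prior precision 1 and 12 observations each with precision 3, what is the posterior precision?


Posterior precision = prior precision + n * observation precision
= 1 + 12 * 3
= 1 + 36 = 37

37


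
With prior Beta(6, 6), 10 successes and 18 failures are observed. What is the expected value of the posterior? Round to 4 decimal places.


Posterior = Beta(16, 24)
E[theta] = alpha/(alpha+beta)
= 16/40 = 0.4

0.4


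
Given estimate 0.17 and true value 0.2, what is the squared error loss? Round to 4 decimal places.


Squared error = (estimate - true)^2
Difference = -0.03
Loss = -0.03^2 = 0.0009

0.0009


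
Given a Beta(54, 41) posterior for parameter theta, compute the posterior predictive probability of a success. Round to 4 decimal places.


For a Beta-Bernoulli model, the predictive probability is the mean:
P(success) = 54/(54+41) = 54/95 = 0.5684

0.5684


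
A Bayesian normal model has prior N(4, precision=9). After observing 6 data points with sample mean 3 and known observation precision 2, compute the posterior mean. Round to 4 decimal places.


Posterior mean = (prior_precision * prior_mean + n * data_precision * data_mean) / (prior_precision + n * data_precision)
Numerator = 9*4 + 6*2*3 = 72
Denominator = 9 + 6*2 = 21
Posterior mean = 3.4286

3.4286


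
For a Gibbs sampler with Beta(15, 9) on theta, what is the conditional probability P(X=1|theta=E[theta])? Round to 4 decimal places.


E[theta] = 15/(15+9) = 0.625
P(X=1|theta) = theta = 0.625

0.625


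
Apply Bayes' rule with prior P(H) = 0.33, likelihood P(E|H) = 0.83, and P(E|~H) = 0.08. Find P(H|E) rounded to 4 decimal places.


Step 1: Compute marginal P(E) = P(E|H)P(H) + P(E|~H)P(~H)
= 0.83*0.33 + 0.08*0.67 = 0.3275
Step 2: P(H|E) = P(E|H)P(H)/P(E) = 0.2739/0.3275
= 0.8363

0.8363


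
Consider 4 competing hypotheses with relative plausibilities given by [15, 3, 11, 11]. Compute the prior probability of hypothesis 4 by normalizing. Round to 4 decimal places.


Sum of weights = 15 + 3 + 11 + 11 = 40
Normalized prior for H4 = 11 / 40
= 0.275

0.275


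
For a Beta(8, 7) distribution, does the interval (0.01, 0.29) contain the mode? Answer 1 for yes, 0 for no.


Mode of Beta(a,b) = (a-1)/(a+b-2)
= (8-1)/(8+7-2) = 0.5385
Check: 0.01 <= 0.5385 <= 0.29?
Result: 0

0


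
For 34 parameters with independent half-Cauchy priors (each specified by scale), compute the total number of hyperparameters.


A half-Cauchy prior has 1 hyperparameter per parameter.
Total = 34 * 1 = 34

34


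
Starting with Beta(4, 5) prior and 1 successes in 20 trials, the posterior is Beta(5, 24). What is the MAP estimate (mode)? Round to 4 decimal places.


The mode of Beta(a, b) when a > 1 and b > 1 is (a-1)/(a+b-2)
= (5 - 1) / (5 + 24 - 2)
= 4 / 27
= 0.1481

0.1481


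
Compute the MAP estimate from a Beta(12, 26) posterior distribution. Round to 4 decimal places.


MAP = mode of Beta distribution
= (alpha - 1)/(alpha + beta - 2)
= (12-1)/(12+26-2)
= 11/36 = 0.3056

0.3056


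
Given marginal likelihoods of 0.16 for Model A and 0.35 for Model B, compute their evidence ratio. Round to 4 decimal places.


Ratio = ML(A) / ML(B) = 0.16/0.35
= 0.4571

0.4571


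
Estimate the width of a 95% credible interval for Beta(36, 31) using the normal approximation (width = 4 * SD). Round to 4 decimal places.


For Beta(a,b): Var = ab/((a+b)^2(a+b+1))
Var = 0.0037, SD = 0.0605
Approximate 95% CI width = 4 * 0.0605 = 0.2419

0.2419


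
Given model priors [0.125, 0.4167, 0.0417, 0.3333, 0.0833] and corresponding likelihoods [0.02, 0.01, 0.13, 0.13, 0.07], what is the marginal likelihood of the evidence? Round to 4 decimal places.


P(E) = sum_i P(M_i) P(E|M_i)
= 0.0025 + 0.0042 + 0.0054 + 0.0433 + 0.0058
= 0.0612

0.0612


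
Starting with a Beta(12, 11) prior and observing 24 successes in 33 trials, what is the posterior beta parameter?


Posterior beta = prior beta + failures
Failures = 33 - 24 = 9
beta_post = 11 + 9 = 20

20


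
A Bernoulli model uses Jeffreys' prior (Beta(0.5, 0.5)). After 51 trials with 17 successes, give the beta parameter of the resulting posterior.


Posterior = Beta(prior_alpha + successes, prior_beta + failures)
= Beta(0.5 + 17, 0.5 + 34)
Posterior beta = 0.5 + (n - k) = 0.5 + 34 = 34.5

34.5


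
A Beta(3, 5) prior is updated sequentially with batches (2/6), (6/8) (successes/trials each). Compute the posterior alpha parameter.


Sequential conjugate updating is equivalent to a single batch update.
Total successes across all batches = 8
alpha_posterior = alpha_prior + total_successes = 3 + 8
= 11

11


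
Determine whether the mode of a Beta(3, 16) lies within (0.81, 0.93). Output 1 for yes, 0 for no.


First find the mode: (a-1)/(a+b-2) = 0.1176
Is 0.1176 in (0.81, 0.93)? 0

0


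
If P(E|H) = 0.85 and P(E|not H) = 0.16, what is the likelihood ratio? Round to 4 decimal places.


Likelihood ratio = P(E|H) / P(E|not H)
= 0.85 / 0.16
= 5.3125

5.3125


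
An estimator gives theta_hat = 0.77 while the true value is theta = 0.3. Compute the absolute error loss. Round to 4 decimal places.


The absolute error loss is |theta_hat - theta|
= |0.77 - 0.3|
= 0.47

0.47


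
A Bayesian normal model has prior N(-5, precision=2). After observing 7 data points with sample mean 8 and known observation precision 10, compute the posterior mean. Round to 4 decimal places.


Posterior mean = (prior_precision * prior_mean + n * data_precision * data_mean) / (prior_precision + n * data_precision)
Numerator = 2*-5 + 7*10*8 = 550
Denominator = 2 + 7*10 = 72
Posterior mean = 7.6389

7.6389


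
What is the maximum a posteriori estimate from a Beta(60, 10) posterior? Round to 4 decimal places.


The MAP estimate equals the mode of the distribution.
Mode of Beta(a,b) = (a-1)/(a+b-2)
= 59/68
= 0.8676

0.8676


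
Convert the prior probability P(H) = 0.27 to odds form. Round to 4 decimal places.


P(not H) = 1 - 0.27 = 0.73
Odds = 0.27 / 0.73 = 0.3699

0.3699


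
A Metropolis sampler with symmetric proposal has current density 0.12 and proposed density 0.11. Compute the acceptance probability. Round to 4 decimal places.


For symmetric proposals, acceptance = min(1, pi(x*)/pi(x))
= min(1, 0.11/0.12)
= min(1, 0.9167) = 0.9167

0.9167


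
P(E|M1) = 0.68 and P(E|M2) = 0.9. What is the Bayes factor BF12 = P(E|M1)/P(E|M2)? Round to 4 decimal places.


Bayes factor BF12 = P(E|M1) / P(E|M2)
= 0.68 / 0.9
= 0.7556

0.7556


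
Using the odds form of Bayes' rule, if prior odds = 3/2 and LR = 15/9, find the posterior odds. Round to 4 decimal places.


Bayes' rule in odds form: posterior odds = prior odds * LR
= (3 * 15) / (2 * 9)
= 45/18 = 2.5

2.5


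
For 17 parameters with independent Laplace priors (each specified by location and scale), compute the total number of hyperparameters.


A Laplace prior has 2 hyperparameters per parameter.
Total = 17 * 2 = 34

34


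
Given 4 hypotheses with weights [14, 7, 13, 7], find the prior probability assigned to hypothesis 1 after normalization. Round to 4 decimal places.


To normalize, divide each weight by the sum of all weights.
Sum = 41
Prior(H1) = 14/41 = 0.3415

0.3415


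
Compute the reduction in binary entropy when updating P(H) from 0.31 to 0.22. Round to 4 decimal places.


H_before = -p*log2(p) - (1-p)*log2(1-p) for p=0.31: 0.8932
H_after for p=0.22: 0.7602
Reduction = 0.8932 - 0.7602 = 0.133

0.133


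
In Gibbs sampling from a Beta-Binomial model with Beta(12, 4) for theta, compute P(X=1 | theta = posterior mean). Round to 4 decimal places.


Posterior mean = alpha/(alpha+beta) = 12/16 = 0.75
P(X=1|theta=mean) = theta = 0.75

0.75


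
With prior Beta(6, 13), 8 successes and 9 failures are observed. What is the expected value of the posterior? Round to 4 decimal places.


Posterior = Beta(14, 22)
E[theta] = alpha/(alpha+beta)
= 14/36 = 0.3889

0.3889


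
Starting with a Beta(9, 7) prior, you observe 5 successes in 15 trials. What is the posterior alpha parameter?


For a Beta-Binomial conjugate model:
Posterior alpha = prior alpha + number of successes
= 9 + 5 = 14

14


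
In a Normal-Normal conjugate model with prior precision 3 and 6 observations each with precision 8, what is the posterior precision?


Posterior precision = prior precision + n * observation precision
= 3 + 6 * 8
= 3 + 48 = 51

51


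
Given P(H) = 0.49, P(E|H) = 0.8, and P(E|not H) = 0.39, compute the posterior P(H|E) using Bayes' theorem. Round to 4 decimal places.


By Bayes' theorem: P(H|E) = P(E|H)*P(H) / P(E)
P(E) = P(E|H)*P(H) + P(E|not H)*P(not H)
P(E) = 0.8*0.49 + 0.39*0.51 = 0.5909
P(H|E) = 0.8*0.49 / 0.5909 = 0.6634

0.6634


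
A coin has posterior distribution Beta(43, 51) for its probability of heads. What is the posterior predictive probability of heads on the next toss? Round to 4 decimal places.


Posterior predictive = E[theta] = alpha/(alpha+beta)
= 43/94
= 0.4574

0.4574


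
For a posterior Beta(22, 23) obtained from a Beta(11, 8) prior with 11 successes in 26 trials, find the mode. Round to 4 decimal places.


Mode = (alpha - 1) / (alpha + beta - 2)
= 21 / 43
= 0.4884

0.4884


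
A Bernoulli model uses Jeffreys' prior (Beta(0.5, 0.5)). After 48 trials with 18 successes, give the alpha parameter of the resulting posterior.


Posterior = Beta(prior_alpha + successes, prior_beta + failures)
= Beta(0.5 + 18, 0.5 + 30)
Posterior alpha = 0.5 + k = 0.5 + 18 = 18.5

18.5


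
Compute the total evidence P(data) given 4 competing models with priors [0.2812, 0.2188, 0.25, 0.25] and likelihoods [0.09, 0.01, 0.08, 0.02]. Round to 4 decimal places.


Marginal likelihood = sum P(model_i) * P(data|model_i)
Model 1: 0.2812 * 0.09 = 0.0253
Model 2: 0.2188 * 0.01 = 0.0022
Model 3: 0.25 * 0.08 = 0.02
Model 4: 0.25 * 0.02 = 0.005
Total = 0.0525

0.0525
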